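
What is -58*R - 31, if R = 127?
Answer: -7397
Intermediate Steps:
-58*R - 31 = -58*127 - 31 = -7366 - 31 = -7397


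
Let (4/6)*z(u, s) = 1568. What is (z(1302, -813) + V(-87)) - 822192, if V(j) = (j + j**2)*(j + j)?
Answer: -2121708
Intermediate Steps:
z(u, s) = 2352 (z(u, s) = (3/2)*1568 = 2352)
V(j) = 2*j*(j + j**2) (V(j) = (j + j**2)*(2*j) = 2*j*(j + j**2))
(z(1302, -813) + V(-87)) - 822192 = (2352 + 2*(-87)**2*(1 - 87)) - 822192 = (2352 + 2*7569*(-86)) - 822192 = (2352 - 1301868) - 822192 = -1299516 - 822192 = -2121708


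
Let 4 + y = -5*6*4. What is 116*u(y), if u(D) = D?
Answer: -14384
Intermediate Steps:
y = -124 (y = -4 - 5*6*4 = -4 - 30*4 = -4 - 120 = -124)
116*u(y) = 116*(-124) = -14384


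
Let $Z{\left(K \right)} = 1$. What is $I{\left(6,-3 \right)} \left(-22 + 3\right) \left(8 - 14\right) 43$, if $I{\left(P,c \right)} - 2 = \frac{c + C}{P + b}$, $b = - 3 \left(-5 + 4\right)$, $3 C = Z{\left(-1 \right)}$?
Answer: $\frac{75164}{9} \approx 8351.6$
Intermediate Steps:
$C = \frac{1}{3}$ ($C = \frac{1}{3} \cdot 1 = \frac{1}{3} \approx 0.33333$)
$b = 3$ ($b = \left(-3\right) \left(-1\right) = 3$)
$I{\left(P,c \right)} = 2 + \frac{\frac{1}{3} + c}{3 + P}$ ($I{\left(P,c \right)} = 2 + \frac{c + \frac{1}{3}}{P + 3} = 2 + \frac{\frac{1}{3} + c}{3 + P}$)
$I{\left(6,-3 \right)} \left(-22 + 3\right) \left(8 - 14\right) 43 = \frac{\frac{19}{3} - 3 + 2 \cdot 6}{3 + 6} \left(-22 + 3\right) \left(8 - 14\right) 43 = \frac{\frac{19}{3} - 3 + 12}{9} \left(\left(-19\right) \left(-6\right)\right) 43 = \frac{1}{9} \cdot \frac{46}{3} \cdot 114 \cdot 43 = \frac{46}{27} \cdot 114 \cdot 43 = \frac{1748}{9} \cdot 43 = \frac{75164}{9}$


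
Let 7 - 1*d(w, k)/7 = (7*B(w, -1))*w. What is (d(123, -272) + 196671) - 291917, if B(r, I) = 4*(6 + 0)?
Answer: -239845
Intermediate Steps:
B(r, I) = 24 (B(r, I) = 4*6 = 24)
d(w, k) = 49 - 1176*w (d(w, k) = 49 - 7*7*24*w = 49 - 1176*w)
(d(123, -272) + 196671) - 291917 = ((49 - 1176*123) + 196671) - 291917 = ((49 - 144648) + 196671) - 291917 = (-144599 + 196671) - 291917 = 52072 - 291917 = -239845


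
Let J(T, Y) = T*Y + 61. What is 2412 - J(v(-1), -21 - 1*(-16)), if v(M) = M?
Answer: 2346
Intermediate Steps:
J(T, Y) = 61 + T*Y
2412 - J(v(-1), -21 - 1*(-16)) = 2412 - (61 - (-21 - 1*(-16))) = 2412 - (61 - (-21 + 16)) = 2412 - (61 - 1*(-5)) = 2412 - (61 + 5) = 2412 - 1*66 = 2412 - 66 = 2346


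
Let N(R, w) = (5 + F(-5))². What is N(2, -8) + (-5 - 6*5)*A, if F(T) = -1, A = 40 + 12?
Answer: -1804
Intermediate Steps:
A = 52
N(R, w) = 16 (N(R, w) = (5 - 1)² = 4² = 16)
N(2, -8) + (-5 - 6*5)*A = 16 + (-5 - 6*5)*52 = 16 + (-5 - 30)*52 = 16 - 35*52 = 16 - 1820 = -1804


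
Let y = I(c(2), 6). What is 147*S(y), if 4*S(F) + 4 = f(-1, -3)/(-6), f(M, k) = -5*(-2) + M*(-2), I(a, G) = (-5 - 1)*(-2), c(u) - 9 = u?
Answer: -441/2 ≈ -220.50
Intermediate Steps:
c(u) = 9 + u
I(a, G) = 12 (I(a, G) = -6*(-2) = 12)
f(M, k) = 10 - 2*M
y = 12
S(F) = -3/2 (S(F) = -1 + ((10 - 2*(-1))/(-6))/4 = -1 + ((10 + 2)*(-1/6))/4 = -1 + (12*(-1/6))/4 = -1 + (1/4)*(-2) = -1 - 1/2 = -3/2)
147*S(y) = 147*(-3/2) = -441/2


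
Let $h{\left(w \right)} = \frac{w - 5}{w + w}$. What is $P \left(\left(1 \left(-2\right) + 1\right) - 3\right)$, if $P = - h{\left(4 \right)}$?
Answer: $- \frac{1}{2} \approx -0.5$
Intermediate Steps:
$h{\left(w \right)} = \frac{-5 + w}{2 w}$
$P = \frac{1}{8}$ ($P = - \frac{-5 + 4}{2 \cdot 4} = - \frac{-1}{2 \cdot 4} = \left(-1\right) \left(- \frac{1}{8}\right) = \frac{1}{8} \approx 0.125$)
$P \left(\left(1 \left(-2\right) + 1\right) - 3\right) = \frac{\left(1 \left(-2\right) + 1\right) - 3}{8} = \frac{\left(-2 + 1\right) - 3}{8} = \frac{-1 - 3}{8} = \frac{1}{8} \left(-4\right) = - \frac{1}{2}$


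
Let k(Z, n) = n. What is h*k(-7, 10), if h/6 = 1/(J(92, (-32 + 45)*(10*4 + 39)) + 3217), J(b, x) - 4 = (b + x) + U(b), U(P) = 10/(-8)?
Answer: 16/1157 ≈ 0.013829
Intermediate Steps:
U(P) = -5/4 (U(P) = 10*(-1/8) = -5/4)
J(b, x) = 11/4 + b + x (J(b, x) = 4 + ((b + x) - 5/4) = 4 + (-5/4 + b + x) = 11/4 + b + x)
h = 8/5785 (h = 6/((11/4 + 92 + (-32 + 45)*(10*4 + 39)) + 3217) = 6/((11/4 + 92 + 13*(40 + 39)) + 3217) = 6/((11/4 + 92 + 13*79) + 3217) = 6/((11/4 + 92 + 1027) + 3217) = 6/(4487/4 + 3217) = 6/(17355/4) = 6*(4/17355) = 8/5785 ≈ 0.0013829)
h*k(-7, 10) = (8/5785)*10 = 16/1157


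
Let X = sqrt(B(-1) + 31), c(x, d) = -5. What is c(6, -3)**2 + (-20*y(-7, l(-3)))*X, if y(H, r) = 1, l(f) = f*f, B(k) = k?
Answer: 25 - 20*sqrt(30) ≈ -84.545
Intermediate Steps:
l(f) = f**2
X = sqrt(30) (X = sqrt(-1 + 31) = sqrt(30) ≈ 5.4772)
c(6, -3)**2 + (-20*y(-7, l(-3)))*X = (-5)**2 + (-20*1)*sqrt(30) = 25 - 20*sqrt(30)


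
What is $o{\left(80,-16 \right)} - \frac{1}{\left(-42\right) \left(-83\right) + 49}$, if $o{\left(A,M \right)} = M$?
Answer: $- \frac{56561}{3535} \approx -16.0$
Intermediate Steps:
$o{\left(80,-16 \right)} - \frac{1}{\left(-42\right) \left(-83\right) + 49} = -16 - \frac{1}{\left(-42\right) \left(-83\right) + 49} = -16 - \frac{1}{3486 + 49} = -16 - \frac{1}{3535} = - \frac{56561}{3535}$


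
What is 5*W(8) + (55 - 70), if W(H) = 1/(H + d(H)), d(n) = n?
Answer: -235/16 ≈ -14.688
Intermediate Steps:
W(H) = 1/(2*H) (W(H) = 1/(H + H) = 1/(2*H))
5*W(8) + (55 - 70) = 5*((½)/8) + (55 - 70) = 5*((½)*(⅛)) - 15 = 5*(1/16) - 15 = 5/16 - 15 = -235/16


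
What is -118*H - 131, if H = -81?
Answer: 9427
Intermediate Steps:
-118*H - 131 = -118*(-81) - 131 = 9558 - 131 = 9427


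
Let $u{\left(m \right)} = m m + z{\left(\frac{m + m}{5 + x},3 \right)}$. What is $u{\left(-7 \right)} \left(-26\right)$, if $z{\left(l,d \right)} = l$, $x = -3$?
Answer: $-1092$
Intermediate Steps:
$u{\left(m \right)} = m + m^{2}$ ($u{\left(m \right)} = m m + \frac{m + m}{5 - 3} = m^{2} + \frac{2 m}{2} = m^{2} + 2 m \frac{1}{2} = m^{2} + m = m + m^{2}$)
$u{\left(-7 \right)} \left(-26\right) = - 7 \left(1 - 7\right) \left(-26\right) = \left(-7\right) \left(-6\right) \left(-26\right) = 42 \left(-26\right) = -1092$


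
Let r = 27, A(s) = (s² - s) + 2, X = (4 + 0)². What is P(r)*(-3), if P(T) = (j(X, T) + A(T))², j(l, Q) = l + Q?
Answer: -1674027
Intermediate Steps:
X = 16 (X = 4² = 16)
A(s) = 2 + s² - s
j(l, Q) = Q + l
P(T) = (18 + T²)² (P(T) = ((T + 16) + (2 + T² - T))² = ((16 + T) + (2 + T² - T))² = (18 + T²)²)
P(r)*(-3) = (18 + 27²)²*(-3) = (18 + 729)²*(-3) = 747²*(-3) = 558009*(-3) = -1674027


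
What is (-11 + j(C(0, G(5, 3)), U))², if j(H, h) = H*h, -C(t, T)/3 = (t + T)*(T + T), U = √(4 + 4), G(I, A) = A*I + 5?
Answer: 46080121 + 105600*√2 ≈ 4.6229e+7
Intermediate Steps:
G(I, A) = 5 + A*I
U = 2*√2 (U = √8 = 2*√2 ≈ 2.8284)
C(t, T) = -6*T*(T + t) (C(t, T) = -3*(t + T)*(T + T) = -3*(T + t)*2*T = -6*T*(T + t))
(-11 + j(C(0, G(5, 3)), U))² = (-11 + (-6*(5 + 3*5)*((5 + 3*5) + 0))*(2*√2))² = (-11 + (-6*(5 + 15)*((5 + 15) + 0))*(2*√2))² = (-11 + (-6*20*(20 + 0))*(2*√2))² = (-11 + (-6*20*20)*(2*√2))² = (-11 - 4800*√2)²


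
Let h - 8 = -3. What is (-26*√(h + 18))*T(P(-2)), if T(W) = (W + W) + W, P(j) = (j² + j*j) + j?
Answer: -468*√23 ≈ -2244.4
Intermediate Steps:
h = 5 (h = 8 - 3 = 5)
P(j) = j + 2*j² (P(j) = (j² + j²) + j = 2*j² + j = j + 2*j²)
T(W) = 3*W (T(W) = 2*W + W = 3*W)
(-26*√(h + 18))*T(P(-2)) = (-26*√(5 + 18))*(3*(-2*(1 + 2*(-2)))) = (-26*√23)*(3*(-2*(1 - 4))) = (-26*√23)*(3*(-2*(-3))) = (-26*√23)*(3*6) = -26*√23*18 = -468*√23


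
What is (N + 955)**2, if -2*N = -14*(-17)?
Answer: 698896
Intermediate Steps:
N = -119 (N = -(-7)*(-17) = -1/2*238 = -119)
(N + 955)**2 = (-119 + 955)**2 = 836**2 = 698896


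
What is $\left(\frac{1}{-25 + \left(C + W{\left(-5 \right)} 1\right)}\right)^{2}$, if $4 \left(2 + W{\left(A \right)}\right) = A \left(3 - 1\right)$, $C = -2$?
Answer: $\frac{4}{3969} \approx 0.0010078$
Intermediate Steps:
$W{\left(A \right)} = -2 + \frac{A}{2}$ ($W{\left(A \right)} = -2 + \frac{A \left(3 - 1\right)}{4} = -2 + \frac{A 2}{4} = -2 + \frac{2 A}{4} = -2 + \frac{A}{2}$)
$\left(\frac{1}{-25 + \left(C + W{\left(-5 \right)} 1\right)}\right)^{2} = \left(\frac{1}{-25 + \left(-2 + \left(-2 + \frac{1}{2} \left(-5\right)\right) 1\right)}\right)^{2} = \left(\frac{1}{-25 + \left(-2 + \left(-2 - \frac{5}{2}\right) 1\right)}\right)^{2} = \left(\frac{1}{-25 - \frac{13}{2}}\right)^{2} = \left(\frac{1}{- \frac{63}{2}}\right)^{2} = \left(- \frac{2}{63}\right)^{2} = \frac{4}{3969}$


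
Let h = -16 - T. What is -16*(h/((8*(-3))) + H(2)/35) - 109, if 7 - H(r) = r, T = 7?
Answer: -2659/21 ≈ -126.62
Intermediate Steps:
H(r) = 7 - r
h = -23 (h = -16 - 1*7 = -16 - 7 = -23)
-16*(h/((8*(-3))) + H(2)/35) - 109 = -16*(-23/(8*(-3)) + (7 - 1*2)/35) - 109 = -16*(-23/(-24) + (7 - 2)*(1/35)) - 109 = -16*(-23*(-1/24) + 5*(1/35)) - 109 = -16*(23/24 + ⅐) - 109 = -16*185/168 - 109 = -370/21 - 109 = -2659/21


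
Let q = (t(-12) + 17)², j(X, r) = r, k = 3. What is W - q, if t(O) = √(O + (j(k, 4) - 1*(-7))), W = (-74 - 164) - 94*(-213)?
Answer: 19496 - 34*I ≈ 19496.0 - 34.0*I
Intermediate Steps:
W = 19784 (W = -238 + 20022 = 19784)
t(O) = √(11 + O) (t(O) = √(O + (4 - 1*(-7))) = √(O + (4 + 7)) = √(O + 11) = √(11 + O))
q = (17 + I)² (q = (√(11 - 12) + 17)² = (√(-1) + 17)² = (I + 17)² = (17 + I)² ≈ 288.0 + 34.0*I)
W - q = 19784 - (17 + I)²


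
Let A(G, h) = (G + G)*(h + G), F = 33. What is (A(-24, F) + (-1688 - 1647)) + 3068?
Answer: -699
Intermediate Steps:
A(G, h) = 2*G*(G + h) (A(G, h) = (2*G)*(G + h) = 2*G*(G + h))
(A(-24, F) + (-1688 - 1647)) + 3068 = (2*(-24)*(-24 + 33) + (-1688 - 1647)) + 3068 = (2*(-24)*9 - 3335) + 3068 = (-432 - 3335) + 3068 = -3767 + 3068 = -699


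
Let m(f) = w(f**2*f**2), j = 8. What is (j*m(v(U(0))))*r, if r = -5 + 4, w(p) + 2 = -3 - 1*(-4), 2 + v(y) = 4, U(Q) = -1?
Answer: 8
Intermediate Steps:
v(y) = 2 (v(y) = -2 + 4 = 2)
w(p) = -1 (w(p) = -2 + (-3 - 1*(-4)) = -2 + (-3 + 4) = -2 + 1 = -1)
m(f) = -1
r = -1
(j*m(v(U(0))))*r = (8*(-1))*(-1) = -8*(-1) = 8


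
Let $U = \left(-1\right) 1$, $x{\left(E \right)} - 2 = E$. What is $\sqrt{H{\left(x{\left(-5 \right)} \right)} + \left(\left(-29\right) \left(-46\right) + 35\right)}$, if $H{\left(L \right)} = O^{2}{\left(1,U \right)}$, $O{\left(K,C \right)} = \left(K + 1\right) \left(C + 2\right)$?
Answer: $\sqrt{1373} \approx 37.054$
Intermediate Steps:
$x{\left(E \right)} = 2 + E$
$U = -1$
$O{\left(K,C \right)} = \left(1 + K\right) \left(2 + C\right)$
$H{\left(L \right)} = 4$ ($H{\left(L \right)} = \left(2 - 1 + 2 \cdot 1 - 1\right)^{2} = \left(2 - 1 + 2 - 1\right)^{2} = 2^{2} = 4$)
$\sqrt{H{\left(x{\left(-5 \right)} \right)} + \left(\left(-29\right) \left(-46\right) + 35\right)} = \sqrt{4 + \left(\left(-29\right) \left(-46\right) + 35\right)} = \sqrt{4 + \left(1334 + 35\right)} = \sqrt{4 + 1369} = \sqrt{1373}$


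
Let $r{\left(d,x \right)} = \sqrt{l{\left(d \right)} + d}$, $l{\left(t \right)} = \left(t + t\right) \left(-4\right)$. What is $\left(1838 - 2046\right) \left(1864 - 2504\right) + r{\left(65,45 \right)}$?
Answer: $133120 + i \sqrt{455} \approx 1.3312 \cdot 10^{5} + 21.331 i$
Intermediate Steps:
$l{\left(t \right)} = - 8 t$ ($l{\left(t \right)} = 2 t \left(-4\right) = - 8 t$)
$r{\left(d,x \right)} = \sqrt{7} \sqrt{- d}$ ($r{\left(d,x \right)} = \sqrt{- 8 d + d} = \sqrt{- 7 d} = \sqrt{7} \sqrt{- d}$)
$\left(1838 - 2046\right) \left(1864 - 2504\right) + r{\left(65,45 \right)} = \left(1838 - 2046\right) \left(1864 - 2504\right) + \sqrt{7} \sqrt{\left(-1\right) 65} = \left(-208\right) \left(-640\right) + \sqrt{7} \sqrt{-65} = 133120 + \sqrt{7} i \sqrt{65} = 133120 + i \sqrt{455}$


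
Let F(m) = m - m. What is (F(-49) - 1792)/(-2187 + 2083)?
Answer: 224/13 ≈ 17.231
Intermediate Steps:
F(m) = 0
(F(-49) - 1792)/(-2187 + 2083) = (0 - 1792)/(-2187 + 2083) = -1792/(-104) = -1792*(-1/104) = 224/13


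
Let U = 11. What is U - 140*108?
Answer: -15109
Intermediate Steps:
U - 140*108 = 11 - 140*108 = 11 - 15120 = -15109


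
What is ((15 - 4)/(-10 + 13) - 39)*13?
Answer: -1378/3 ≈ -459.33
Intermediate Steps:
((15 - 4)/(-10 + 13) - 39)*13 = (11/3 - 39)*13 = -106/3*13 = -1378/3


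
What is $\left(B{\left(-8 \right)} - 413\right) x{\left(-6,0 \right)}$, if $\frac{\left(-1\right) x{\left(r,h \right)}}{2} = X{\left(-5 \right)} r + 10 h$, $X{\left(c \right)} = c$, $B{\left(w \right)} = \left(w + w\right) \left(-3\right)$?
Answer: $21900$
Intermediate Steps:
$B{\left(w \right)} = - 6 w$ ($B{\left(w \right)} = 2 w \left(-3\right) = - 6 w$)
$x{\left(r,h \right)} = - 20 h + 10 r$ ($x{\left(r,h \right)} = - 2 \left(- 5 r + 10 h\right) = - 20 h + 10 r$)
$\left(B{\left(-8 \right)} - 413\right) x{\left(-6,0 \right)} = \left(\left(-6\right) \left(-8\right) - 413\right) \left(\left(-20\right) 0 + 10 \left(-6\right)\right) = \left(48 - 413\right) \left(0 - 60\right) = \left(-365\right) \left(-60\right) = 21900$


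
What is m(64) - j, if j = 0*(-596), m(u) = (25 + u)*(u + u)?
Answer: 11392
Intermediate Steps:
m(u) = 2*u*(25 + u) (m(u) = (25 + u)*(2*u) = 2*u*(25 + u))
j = 0
m(64) - j = 2*64*(25 + 64) - 1*0 = 2*64*89 + 0 = 11392 + 0 = 11392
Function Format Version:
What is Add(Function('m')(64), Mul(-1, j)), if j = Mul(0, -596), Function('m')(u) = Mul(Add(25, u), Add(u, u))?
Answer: 11392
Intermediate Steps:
Function('m')(u) = Mul(2, u, Add(25, u)) (Function('m')(u) = Mul(Add(25, u), Mul(2, u)) = Mul(2, u, Add(25, u)))
j = 0
Add(Function('m')(64), Mul(-1, j)) = Add(Mul(2, 64, Add(25, 64)), Mul(-1, 0)) = Add(Mul(2, 64, 89), 0) = Add(11392, 0) = 11392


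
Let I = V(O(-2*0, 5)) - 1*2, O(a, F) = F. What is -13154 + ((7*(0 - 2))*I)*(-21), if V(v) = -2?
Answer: -14330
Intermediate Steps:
I = -4 (I = -2 - 1*2 = -2 - 2 = -4)
-13154 + ((7*(0 - 2))*I)*(-21) = -13154 + ((7*(0 - 2))*(-4))*(-21) = -13154 + ((7*(-2))*(-4))*(-21) = -13154 - 14*(-4)*(-21) = -13154 + 56*(-21) = -13154 - 1176 = -14330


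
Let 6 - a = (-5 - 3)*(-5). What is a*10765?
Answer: -366010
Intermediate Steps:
a = -34 (a = 6 - (-5 - 3)*(-5) = 6 - (-8)*(-5) = 6 - 1*40 = 6 - 40 = -34)
a*10765 = -34*10765 = -366010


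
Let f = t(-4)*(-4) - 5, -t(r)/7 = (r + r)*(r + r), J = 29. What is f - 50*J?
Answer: 337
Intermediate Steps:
t(r) = -28*r**2 (t(r) = -7*(r + r)*(r + r) = -7*2*r*2*r = -28*r**2)
f = 1787 (f = -28*(-4)**2*(-4) - 5 = -28*16*(-4) - 5 = -448*(-4) - 5 = 1792 - 5 = 1787)
f - 50*J = 1787 - 50*29 = 1787 - 1450 = 337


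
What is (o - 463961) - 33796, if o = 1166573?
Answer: 668816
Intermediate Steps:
(o - 463961) - 33796 = (1166573 - 463961) - 33796 = 702612 - 33796 = 668816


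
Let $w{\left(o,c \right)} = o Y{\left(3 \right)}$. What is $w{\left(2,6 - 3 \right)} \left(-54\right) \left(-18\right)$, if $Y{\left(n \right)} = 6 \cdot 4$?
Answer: $46656$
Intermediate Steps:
$Y{\left(n \right)} = 24$
$w{\left(o,c \right)} = 24 o$ ($w{\left(o,c \right)} = o 24 = 24 o$)
$w{\left(2,6 - 3 \right)} \left(-54\right) \left(-18\right) = 24 \cdot 2 \left(-54\right) \left(-18\right) = 48 \left(-54\right) \left(-18\right) = \left(-2592\right) \left(-18\right) = 46656$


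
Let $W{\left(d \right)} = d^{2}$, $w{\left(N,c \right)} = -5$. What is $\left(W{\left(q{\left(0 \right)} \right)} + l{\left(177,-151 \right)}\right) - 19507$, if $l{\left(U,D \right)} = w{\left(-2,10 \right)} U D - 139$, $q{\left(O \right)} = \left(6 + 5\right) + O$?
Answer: $114110$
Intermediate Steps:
$q{\left(O \right)} = 11 + O$
$l{\left(U,D \right)} = -139 - 5 D U$ ($l{\left(U,D \right)} = - 5 U D - 139 = - 5 D U - 139 = -139 - 5 D U$)
$\left(W{\left(q{\left(0 \right)} \right)} + l{\left(177,-151 \right)}\right) - 19507 = \left(\left(11 + 0\right)^{2} - \left(139 - 133635\right)\right) - 19507 = \left(11^{2} + \left(-139 + 133635\right)\right) - 19507 = \left(121 + 133496\right) - 19507 = 133617 - 19507 = 114110$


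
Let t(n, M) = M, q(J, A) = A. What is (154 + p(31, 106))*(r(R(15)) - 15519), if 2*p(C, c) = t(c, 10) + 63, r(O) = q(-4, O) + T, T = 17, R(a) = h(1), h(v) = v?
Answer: -5905881/2 ≈ -2.9529e+6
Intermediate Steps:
R(a) = 1
r(O) = 17 + O (r(O) = O + 17 = 17 + O)
p(C, c) = 73/2 (p(C, c) = (10 + 63)/2 = (½)*73 = 73/2)
(154 + p(31, 106))*(r(R(15)) - 15519) = (154 + 73/2)*((17 + 1) - 15519) = 381*(18 - 15519)/2 = (381/2)*(-15501) = -5905881/2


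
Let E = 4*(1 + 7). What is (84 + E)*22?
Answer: 2552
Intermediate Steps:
E = 32 (E = 4*8 = 32)
(84 + E)*22 = (84 + 32)*22 = 116*22 = 2552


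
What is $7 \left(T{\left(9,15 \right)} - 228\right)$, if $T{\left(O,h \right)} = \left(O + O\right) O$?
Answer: $-462$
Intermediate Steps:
$T{\left(O,h \right)} = 2 O^{2}$ ($T{\left(O,h \right)} = 2 O O = 2 O^{2}$)
$7 \left(T{\left(9,15 \right)} - 228\right) = 7 \left(2 \cdot 9^{2} - 228\right) = 7 \left(2 \cdot 81 - 228\right) = 7 \left(162 - 228\right) = 7 \left(-66\right) = -462$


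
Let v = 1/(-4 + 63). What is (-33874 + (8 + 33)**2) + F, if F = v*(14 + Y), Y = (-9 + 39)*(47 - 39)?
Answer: -1899133/59 ≈ -32189.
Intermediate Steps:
Y = 240 (Y = 30*8 = 240)
v = 1/59 ≈ 0.016949
F = 254/59 (F = (14 + 240)/59 = (1/59)*254 = 254/59 ≈ 4.3051)
(-33874 + (8 + 33)**2) + F = (-33874 + (8 + 33)**2) + 254/59 = (-33874 + 41**2) + 254/59 = (-33874 + 1681) + 254/59 = -32193 + 254/59 = -1899133/59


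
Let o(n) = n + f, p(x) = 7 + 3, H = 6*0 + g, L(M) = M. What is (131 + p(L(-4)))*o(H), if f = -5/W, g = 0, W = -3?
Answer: 235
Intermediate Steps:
H = 0 (H = 6*0 + 0 = 0 + 0 = 0)
f = 5/3 (f = -5/(-3) = -5*(-⅓) = 5/3 ≈ 1.6667)
p(x) = 10
o(n) = 5/3 + n (o(n) = n + 5/3 = 5/3 + n)
(131 + p(L(-4)))*o(H) = (131 + 10)*(5/3 + 0) = 141*(5/3) = 235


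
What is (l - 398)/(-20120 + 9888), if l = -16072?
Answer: 8235/5116 ≈ 1.6097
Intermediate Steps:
(l - 398)/(-20120 + 9888) = (-16072 - 398)/(-20120 + 9888) = -16470/(-10232) = -16470*(-1/10232) = 8235/5116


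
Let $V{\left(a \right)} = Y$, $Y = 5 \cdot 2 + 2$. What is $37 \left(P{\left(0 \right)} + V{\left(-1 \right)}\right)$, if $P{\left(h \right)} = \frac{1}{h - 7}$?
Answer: $\frac{3071}{7} \approx 438.71$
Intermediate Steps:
$P{\left(h \right)} = \frac{1}{-7 + h}$
$Y = 12$ ($Y = 10 + 2 = 12$)
$V{\left(a \right)} = 12$
$37 \left(P{\left(0 \right)} + V{\left(-1 \right)}\right) = 37 \left(\frac{1}{-7 + 0} + 12\right) = 37 \left(\frac{1}{-7} + 12\right) = 37 \left(- \frac{1}{7} + 12\right) = 37 \cdot \frac{83}{7} = \frac{3071}{7}$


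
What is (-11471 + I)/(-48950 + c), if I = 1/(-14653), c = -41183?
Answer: 168084564/1320718849 ≈ 0.12727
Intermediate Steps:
I = -1/14653 ≈ -6.8245e-5
(-11471 + I)/(-48950 + c) = (-11471 - 1/14653)/(-48950 - 41183) = -168084564/14653/(-90133) = -168084564/14653*(-1/90133) = 168084564/1320718849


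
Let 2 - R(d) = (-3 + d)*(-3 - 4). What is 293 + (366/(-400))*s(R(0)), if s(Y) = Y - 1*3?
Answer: 31313/100 ≈ 313.13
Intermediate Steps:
R(d) = -19 + 7*d (R(d) = 2 - (-3 + d)*(-3 - 4) = 2 - (-3 + d)*(-7) = 2 - (21 - 7*d) = 2 + (-21 + 7*d) = -19 + 7*d)
s(Y) = -3 + Y (s(Y) = Y - 3 = -3 + Y)
293 + (366/(-400))*s(R(0)) = 293 + (366/(-400))*(-3 + (-19 + 7*0)) = 293 + (366*(-1/400))*(-3 + (-19 + 0)) = 293 - 183*(-3 - 19)/200 = 293 - 183/200*(-22) = 293 + 2013/100 = 31313/100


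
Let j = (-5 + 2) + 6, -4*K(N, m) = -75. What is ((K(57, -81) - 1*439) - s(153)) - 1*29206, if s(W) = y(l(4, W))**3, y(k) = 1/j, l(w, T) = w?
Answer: -3199639/108 ≈ -29626.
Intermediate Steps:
K(N, m) = 75/4 (K(N, m) = -1/4*(-75) = 75/4)
j = 3 (j = -3 + 6 = 3)
y(k) = 1/3
s(W) = 1/27 (s(W) = (1/3)**3 = 1/27)
((K(57, -81) - 1*439) - s(153)) - 1*29206 = ((75/4 - 1*439) - 1*1/27) - 1*29206 = ((75/4 - 439) - 1/27) - 29206 = (-1681/4 - 1/27) - 29206 = -45391/108 - 29206 = -3199639/108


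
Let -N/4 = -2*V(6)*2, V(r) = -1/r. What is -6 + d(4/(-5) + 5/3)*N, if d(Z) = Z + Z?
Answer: -478/45 ≈ -10.622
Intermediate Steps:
d(Z) = 2*Z
N = -8/3 (N = -4*(-(-2)/6)*2 = -4*(-2*(-⅙))*2 = -4*2/3 = -4*⅔ = -8/3 ≈ -2.6667)
-6 + d(4/(-5) + 5/3)*N = -6 + (2*(4/(-5) + 5/3))*(-8/3) = -6 + (2*(4*(-⅕) + 5*(⅓)))*(-8/3) = -6 + (2*(-⅘ + 5/3))*(-8/3) = -6 + (2*(13/15))*(-8/3) = -6 + (26/15)*(-8/3) = -6 - 208/45 = -478/45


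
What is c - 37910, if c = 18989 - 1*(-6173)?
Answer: -12748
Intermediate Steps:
c = 25162 (c = 18989 + 6173 = 25162)
c - 37910 = 25162 - 37910 = -12748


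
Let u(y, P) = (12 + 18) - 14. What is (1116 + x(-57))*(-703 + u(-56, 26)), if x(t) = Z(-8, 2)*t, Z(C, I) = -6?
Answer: -1001646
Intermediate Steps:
u(y, P) = 16 (u(y, P) = 30 - 14 = 16)
x(t) = -6*t
(1116 + x(-57))*(-703 + u(-56, 26)) = (1116 - 6*(-57))*(-703 + 16) = (1116 + 342)*(-687) = 1458*(-687) = -1001646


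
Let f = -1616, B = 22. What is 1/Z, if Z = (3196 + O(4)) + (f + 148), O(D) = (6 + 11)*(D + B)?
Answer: 1/2170 ≈ 0.00046083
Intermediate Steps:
O(D) = 374 + 17*D (O(D) = (6 + 11)*(D + 22) = 17*(22 + D) = 374 + 17*D)
Z = 2170 (Z = (3196 + (374 + 17*4)) + (-1616 + 148) = (3196 + (374 + 68)) - 1468 = (3196 + 442) - 1468 = 3638 - 1468 = 2170)
1/Z = 1/2170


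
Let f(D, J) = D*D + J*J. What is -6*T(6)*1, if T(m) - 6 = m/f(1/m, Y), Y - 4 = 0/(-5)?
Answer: -22068/577 ≈ -38.246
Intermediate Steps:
Y = 4 (Y = 4 + 0/(-5) = 4 + 0*(-⅕) = 4 + 0 = 4)
f(D, J) = D² + J²
T(m) = 6 + m/(16 + m⁻²) (T(m) = 6 + m/((1/m)² + 4²) = 6 + m/(m⁻² + 16) = 6 + m/(16 + m⁻²))
-6*T(6)*1 = -6*(6 + 6³ + 96*6²)/(1 + 16*6²)*1 = -6*(6 + 216 + 96*36)/(1 + 16*36)*1 = -6*(6 + 216 + 3456)/(1 + 576)*1 = -6*3678/577*1 = -22068/577*1 = -22068/577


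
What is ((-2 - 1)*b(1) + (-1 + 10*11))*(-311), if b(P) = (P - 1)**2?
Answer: -33899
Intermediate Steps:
b(P) = (-1 + P)**2
((-2 - 1)*b(1) + (-1 + 10*11))*(-311) = ((-2 - 1)*(-1 + 1)**2 + (-1 + 10*11))*(-311) = (-3*0**2 + (-1 + 110))*(-311) = (-3*0 + 109)*(-311) = (0 + 109)*(-311) = 109*(-311) = -33899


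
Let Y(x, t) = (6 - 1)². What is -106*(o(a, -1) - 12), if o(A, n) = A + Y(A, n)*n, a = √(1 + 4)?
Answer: 3922 - 106*√5 ≈ 3685.0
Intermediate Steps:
a = √5 ≈ 2.2361
Y(x, t) = 25 (Y(x, t) = 5² = 25)
o(A, n) = A + 25*n
-106*(o(a, -1) - 12) = -106*((√5 + 25*(-1)) - 12) = -106*((√5 - 25) - 12) = -106*((-25 + √5) - 12) = -106*(-37 + √5) = 3922 - 106*√5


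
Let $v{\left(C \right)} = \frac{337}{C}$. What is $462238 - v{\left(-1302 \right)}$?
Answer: $\frac{601834213}{1302} \approx 4.6224 \cdot 10^{5}$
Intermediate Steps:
$462238 - v{\left(-1302 \right)} = 462238 - \frac{337}{-1302} = 462238 - 337 \left(- \frac{1}{1302}\right) = 462238 - - \frac{337}{1302} = 462238 + \frac{337}{1302} = \frac{601834213}{1302}$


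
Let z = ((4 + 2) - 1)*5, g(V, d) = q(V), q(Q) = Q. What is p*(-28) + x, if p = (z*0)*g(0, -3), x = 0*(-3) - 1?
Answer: -1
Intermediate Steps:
x = -1 (x = 0 - 1 = -1)
g(V, d) = V
z = 25 (z = (6 - 1)*5 = 5*5 = 25)
p = 0 (p = (25*0)*0 = 0*0 = 0)
p*(-28) + x = 0*(-28) - 1 = 0 - 1 = -1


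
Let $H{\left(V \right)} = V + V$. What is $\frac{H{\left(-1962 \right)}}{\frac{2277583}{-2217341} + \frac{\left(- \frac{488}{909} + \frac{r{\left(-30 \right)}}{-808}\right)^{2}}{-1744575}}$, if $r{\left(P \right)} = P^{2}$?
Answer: $\frac{7167056837343889827600}{1876092448558543463} \approx 3820.2$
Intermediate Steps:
$H{\left(V \right)} = 2 V$
$\frac{H{\left(-1962 \right)}}{\frac{2277583}{-2217341} + \frac{\left(- \frac{488}{909} + \frac{r{\left(-30 \right)}}{-808}\right)^{2}}{-1744575}} = \frac{2 \left(-1962\right)}{\frac{2277583}{-2217341} + \frac{\left(- \frac{488}{909} + \frac{\left(-30\right)^{2}}{-808}\right)^{2}}{-1744575}} = - \frac{3924}{2277583 \left(- \frac{1}{2217341}\right) + \left(\left(-488\right) \frac{1}{909} + 900 \left(- \frac{1}{808}\right)\right)^{2} \left(- \frac{1}{1744575}\right)} = - \frac{3924}{- \frac{325369}{316763} + \left(- \frac{488}{909} - \frac{225}{202}\right)^{2} \left(- \frac{1}{1744575}\right)} = - \frac{3924}{- \frac{325369}{316763} + \left(- \frac{3001}{1818}\right)^{2} \left(- \frac{1}{1744575}\right)} = - \frac{3924}{- \frac{325369}{316763} + \frac{9006001}{3305124} \left(- \frac{1}{1744575}\right)} = - \frac{3924}{- \frac{325369}{316763} - \frac{9006001}{5766036702300}} = - \frac{3924}{- \frac{1876092448558543463}{1826467083930654900}} = \left(-3924\right) \left(- \frac{1826467083930654900}{1876092448558543463}\right) = \frac{7167056837343889827600}{1876092448558543463}$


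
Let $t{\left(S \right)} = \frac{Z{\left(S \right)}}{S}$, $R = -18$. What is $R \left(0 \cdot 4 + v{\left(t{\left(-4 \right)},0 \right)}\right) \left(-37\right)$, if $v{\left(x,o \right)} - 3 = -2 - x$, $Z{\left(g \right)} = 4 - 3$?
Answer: $\frac{1665}{2} \approx 832.5$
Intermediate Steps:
$Z{\left(g \right)} = 1$ ($Z{\left(g \right)} = 4 - 3 = 1$)
$t{\left(S \right)} = \frac{1}{S}$ ($t{\left(S \right)} = 1 \frac{1}{S} = \frac{1}{S}$)
$v{\left(x,o \right)} = 1 - x$ ($v{\left(x,o \right)} = 3 - \left(2 + x\right) = 1 - x$)
$R \left(0 \cdot 4 + v{\left(t{\left(-4 \right)},0 \right)}\right) \left(-37\right) = - 18 \left(0 \cdot 4 + \left(1 - \frac{1}{-4}\right)\right) \left(-37\right) = - 18 \left(0 + \left(1 - - \frac{1}{4}\right)\right) \left(-37\right) = - 18 \left(0 + \left(1 + \frac{1}{4}\right)\right) \left(-37\right) = - 18 \left(0 + \frac{5}{4}\right) \left(-37\right) = \left(-18\right) \frac{5}{4} \left(-37\right) = \left(- \frac{45}{2}\right) \left(-37\right) = \frac{1665}{2}$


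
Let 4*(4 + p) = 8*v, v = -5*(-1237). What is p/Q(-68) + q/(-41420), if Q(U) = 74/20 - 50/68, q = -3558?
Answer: 302346339/72485 ≈ 4171.2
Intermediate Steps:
Q(U) = 252/85 (Q(U) = 74*(1/20) - 50*1/68 = 37/10 - 25/34 = 252/85)
v = 6185
p = 12366 (p = -4 + (8*6185)/4 = -4 + (1/4)*49480 = -4 + 12370 = 12366)
p/Q(-68) + q/(-41420) = 12366/(252/85) - 3558/(-41420) = 12366*(85/252) - 3558*(-1/41420) = 58395/14 + 1779/20710 = 302346339/72485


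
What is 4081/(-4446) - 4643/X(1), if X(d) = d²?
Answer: -20646859/4446 ≈ -4643.9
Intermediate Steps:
4081/(-4446) - 4643/X(1) = 4081/(-4446) - 4643/(1²) = 4081*(-1/4446) - 4643/1 = -4081/4446 - 4643*1 = -4081/4446 - 4643 = -20646859/4446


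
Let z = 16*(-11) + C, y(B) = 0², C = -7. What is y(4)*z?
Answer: 0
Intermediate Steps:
y(B) = 0
z = -183 (z = 16*(-11) - 7 = -176 - 7 = -183)
y(4)*z = 0*(-183) = 0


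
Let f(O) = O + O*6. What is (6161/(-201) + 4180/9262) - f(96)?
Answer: -59420903/84621 ≈ -702.20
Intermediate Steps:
f(O) = 7*O (f(O) = O + 6*O = 7*O)
(6161/(-201) + 4180/9262) - f(96) = (6161/(-201) + 4180/9262) - 7*96 = (6161*(-1/201) + 4180*(1/9262)) - 1*672 = (-6161/201 + 190/421) - 672 = -2555591/84621 - 672 = -59420903/84621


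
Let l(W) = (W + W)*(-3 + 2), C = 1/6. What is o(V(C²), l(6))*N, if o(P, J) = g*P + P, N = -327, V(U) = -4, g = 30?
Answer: 40548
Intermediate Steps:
C = ⅙ ≈ 0.16667
l(W) = -2*W (l(W) = (2*W)*(-1) = -2*W)
o(P, J) = 31*P (o(P, J) = 30*P + P = 31*P)
o(V(C²), l(6))*N = (31*(-4))*(-327) = -124*(-327) = 40548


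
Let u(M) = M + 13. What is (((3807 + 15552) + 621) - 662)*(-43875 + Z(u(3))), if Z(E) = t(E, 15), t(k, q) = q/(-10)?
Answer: -847606227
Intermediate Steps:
u(M) = 13 + M
t(k, q) = -q/10 (t(k, q) = q*(-1/10) = -q/10)
Z(E) = -3/2 (Z(E) = -1/10*15 = -3/2)
(((3807 + 15552) + 621) - 662)*(-43875 + Z(u(3))) = (((3807 + 15552) + 621) - 662)*(-43875 - 3/2) = ((19359 + 621) - 662)*(-87753/2) = (19980 - 662)*(-87753/2) = 19318*(-87753/2) = -847606227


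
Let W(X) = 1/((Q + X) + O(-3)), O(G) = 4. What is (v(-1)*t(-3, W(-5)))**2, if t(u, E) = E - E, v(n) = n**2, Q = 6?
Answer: 0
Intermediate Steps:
W(X) = 1/(10 + X) (W(X) = 1/((6 + X) + 4) = 1/(10 + X))
t(u, E) = 0
(v(-1)*t(-3, W(-5)))**2 = ((-1)**2*0)**2 = (1*0)**2 = 0**2 = 0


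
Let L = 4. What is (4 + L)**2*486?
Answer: 31104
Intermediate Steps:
(4 + L)**2*486 = (4 + 4)**2*486 = 8**2*486 = 64*486 = 31104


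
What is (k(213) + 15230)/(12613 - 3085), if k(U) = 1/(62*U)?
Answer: 201127381/125826768 ≈ 1.5984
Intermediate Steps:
k(U) = 1/(62*U)
(k(213) + 15230)/(12613 - 3085) = ((1/62)/213 + 15230)/(12613 - 3085) = ((1/62)*(1/213) + 15230)/9528 = (1/13206 + 15230)*(1/9528) = (201127381/13206)*(1/9528) = 201127381/125826768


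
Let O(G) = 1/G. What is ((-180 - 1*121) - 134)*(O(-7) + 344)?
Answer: -1047045/7 ≈ -1.4958e+5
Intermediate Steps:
((-180 - 1*121) - 134)*(O(-7) + 344) = ((-180 - 1*121) - 134)*(1/(-7) + 344) = ((-180 - 121) - 134)*(-1/7 + 344) = (-301 - 134)*(2407/7) = -435*2407/7 = -1047045/7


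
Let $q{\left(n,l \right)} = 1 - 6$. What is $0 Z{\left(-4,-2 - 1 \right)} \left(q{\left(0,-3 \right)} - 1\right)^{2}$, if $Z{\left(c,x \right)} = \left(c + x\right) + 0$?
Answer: $0$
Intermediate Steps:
$q{\left(n,l \right)} = -5$ ($q{\left(n,l \right)} = 1 - 6 = -5$)
$Z{\left(c,x \right)} = c + x$
$0 Z{\left(-4,-2 - 1 \right)} \left(q{\left(0,-3 \right)} - 1\right)^{2} = 0 \left(-4 - 3\right) \left(-5 - 1\right)^{2} = 0 \left(-4 - 3\right) \left(-6\right)^{2} = 0 \left(-7\right) 36 = 0 \cdot 36 = 0$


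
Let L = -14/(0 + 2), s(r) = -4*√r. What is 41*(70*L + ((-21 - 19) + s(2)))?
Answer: -21730 - 164*√2 ≈ -21962.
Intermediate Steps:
L = -7 (L = -14/2 = -14*½ = -7)
41*(70*L + ((-21 - 19) + s(2))) = 41*(70*(-7) + ((-21 - 19) - 4*√2)) = 41*(-490 + (-40 - 4*√2)) = 41*(-530 - 4*√2) = -21730 - 164*√2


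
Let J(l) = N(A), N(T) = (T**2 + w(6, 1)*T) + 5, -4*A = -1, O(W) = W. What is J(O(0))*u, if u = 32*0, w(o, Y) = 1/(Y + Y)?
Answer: 0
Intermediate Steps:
A = 1/4 (A = -1/4*(-1) = 1/4 ≈ 0.25000)
w(o, Y) = 1/(2*Y)
u = 0
N(T) = 5 + T**2 + T/2 (N(T) = (T**2 + ((1/2)/1)*T) + 5 = (T**2 + ((1/2)*1)*T) + 5 = (T**2 + T/2) + 5 = 5 + T**2 + T/2)
J(l) = 83/16 (J(l) = 5 + (1/4)**2 + (1/2)*(1/4) = 5 + 1/16 + 1/8 = 83/16)
J(O(0))*u = (83/16)*0 = 0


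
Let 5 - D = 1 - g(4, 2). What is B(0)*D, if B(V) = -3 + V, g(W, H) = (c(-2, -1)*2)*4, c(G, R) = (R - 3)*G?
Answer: -204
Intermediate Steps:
c(G, R) = G*(-3 + R) (c(G, R) = (-3 + R)*G = G*(-3 + R))
g(W, H) = 64 (g(W, H) = (-2*(-3 - 1)*2)*4 = (-2*(-4)*2)*4 = (8*2)*4 = 16*4 = 64)
D = 68 (D = 5 - (1 - 1*64) = 5 - (1 - 64) = 5 - 1*(-63) = 5 + 63 = 68)
B(0)*D = (-3 + 0)*68 = -3*68 = -204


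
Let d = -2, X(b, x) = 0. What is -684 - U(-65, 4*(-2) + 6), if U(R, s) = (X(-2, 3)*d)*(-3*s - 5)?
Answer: -684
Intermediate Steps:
U(R, s) = 0 (U(R, s) = (0*(-2))*(-3*s - 5) = 0*(-5 - 3*s) = 0)
-684 - U(-65, 4*(-2) + 6) = -684 - 1*0 = -684 + 0 = -684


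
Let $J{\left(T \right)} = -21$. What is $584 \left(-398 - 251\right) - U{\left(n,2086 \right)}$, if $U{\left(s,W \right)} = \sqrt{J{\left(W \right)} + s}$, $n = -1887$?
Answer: $-379016 - 6 i \sqrt{53} \approx -3.7902 \cdot 10^{5} - 43.681 i$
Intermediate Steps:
$U{\left(s,W \right)} = \sqrt{-21 + s}$
$584 \left(-398 - 251\right) - U{\left(n,2086 \right)} = 584 \left(-398 - 251\right) - \sqrt{-21 - 1887} = 584 \left(-649\right) - \sqrt{-1908} = -379016 - 6 i \sqrt{53}$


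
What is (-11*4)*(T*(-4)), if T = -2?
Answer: -352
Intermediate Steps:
(-11*4)*(T*(-4)) = (-11*4)*(-2*(-4)) = -44*8 = -352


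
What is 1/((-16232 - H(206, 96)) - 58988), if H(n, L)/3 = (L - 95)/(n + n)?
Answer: -412/30990643 ≈ -1.3294e-5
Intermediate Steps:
H(n, L) = 3*(-95 + L)/(2*n) (H(n, L) = 3*((L - 95)/(n + n)) = 3*((-95 + L)/((2*n))) = 3*((-95 + L)*(1/(2*n))) = 3*((-95 + L)/(2*n)) = 3*(-95 + L)/(2*n))
1/((-16232 - H(206, 96)) - 58988) = 1/((-16232 - 3*(-95 + 96)/(2*206)) - 58988) = 1/((-16232 - 3/(2*206)) - 58988) = 1/((-16232 - 1*3/412) - 58988) = 1/((-16232 - 3/412) - 58988) = 1/(-6687587/412 - 58988) = 1/(-30990643/412) = -412/30990643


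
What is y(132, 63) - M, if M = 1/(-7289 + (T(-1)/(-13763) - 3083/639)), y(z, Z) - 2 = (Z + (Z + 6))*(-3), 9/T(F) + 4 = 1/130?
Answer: -4372315121971823/11097250364036 ≈ -394.00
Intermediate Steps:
T(F) = -390/173 (T(F) = 9/(-4 + 1/130) = 9/(-519/130) = 9*(-130/519) = -390/173)
y(z, Z) = -16 - 6*Z (y(z, Z) = 2 + (Z + (Z + 6))*(-3) = 2 + (Z + (6 + Z))*(-3) = 2 + (6 + 2*Z)*(-3) = 2 + (-18 - 6*Z) = -16 - 6*Z)
M = -1521458361/11097250364036 (M = 1/(-7289 + (-390/173/(-13763) - 3083/639)) = 1/(-7289 + (-390/173*(-1/13763) - 3083*1/639)) = 1/(-7289 + (390/2380999 - 3083/639)) = 1/(-7289 - 7340370707/1521458361) = 1/(-11097250364036/1521458361) = -1521458361/11097250364036 ≈ -0.00013710)
y(132, 63) - M = (-16 - 6*63) - 1*(-1521458361/11097250364036) = (-16 - 378) + 1521458361/11097250364036 = -394 + 1521458361/11097250364036 = -4372315121971823/11097250364036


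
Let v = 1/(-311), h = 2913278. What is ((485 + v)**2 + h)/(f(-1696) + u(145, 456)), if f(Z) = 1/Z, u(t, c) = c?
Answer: 516476192661824/74801603375 ≈ 6904.6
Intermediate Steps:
v = -1/311 ≈ -0.0032154
((485 + v)**2 + h)/(f(-1696) + u(145, 456)) = ((485 - 1/311)**2 + 2913278)/(1/(-1696) + 456) = ((150834/311)**2 + 2913278)/(-1/1696 + 456) = (22750895556/96721 + 2913278)/(773375/1696) = (304526056994/96721)*(1696/773375) = 516476192661824/74801603375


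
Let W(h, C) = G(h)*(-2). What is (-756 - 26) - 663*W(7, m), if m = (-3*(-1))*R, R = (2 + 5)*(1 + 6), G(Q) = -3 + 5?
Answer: 1870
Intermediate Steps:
G(Q) = 2
R = 49 (R = 7*7 = 49)
m = 147 (m = -3*(-1)*49 = 3*49 = 147)
W(h, C) = -4 (W(h, C) = 2*(-2) = -4)
(-756 - 26) - 663*W(7, m) = (-756 - 26) - 663*(-4) = -782 + 2652 = 1870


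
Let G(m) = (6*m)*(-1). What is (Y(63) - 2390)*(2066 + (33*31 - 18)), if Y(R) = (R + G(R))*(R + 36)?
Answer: -103108825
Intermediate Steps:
G(m) = -6*m
Y(R) = -5*R*(36 + R) (Y(R) = (R - 6*R)*(R + 36) = (-5*R)*(36 + R) = -5*R*(36 + R))
(Y(63) - 2390)*(2066 + (33*31 - 18)) = (5*63*(-36 - 1*63) - 2390)*(2066 + (33*31 - 18)) = (5*63*(-36 - 63) - 2390)*(2066 + (1023 - 18)) = (5*63*(-99) - 2390)*(2066 + 1005) = (-31185 - 2390)*3071 = -33575*3071 = -103108825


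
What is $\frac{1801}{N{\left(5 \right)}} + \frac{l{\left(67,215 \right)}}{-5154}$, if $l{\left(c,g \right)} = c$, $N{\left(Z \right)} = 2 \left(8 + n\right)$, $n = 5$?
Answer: $\frac{2320153}{33501} \approx 69.256$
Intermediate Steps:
$N{\left(Z \right)} = 26$ ($N{\left(Z \right)} = 2 \left(8 + 5\right) = 2 \cdot 13 = 26$)
$\frac{1801}{N{\left(5 \right)}} + \frac{l{\left(67,215 \right)}}{-5154} = \frac{1801}{26} + \frac{67}{-5154} = 1801 \cdot \frac{1}{26} + 67 \left(- \frac{1}{5154}\right) = \frac{1801}{26} - \frac{67}{5154} = \frac{2320153}{33501}$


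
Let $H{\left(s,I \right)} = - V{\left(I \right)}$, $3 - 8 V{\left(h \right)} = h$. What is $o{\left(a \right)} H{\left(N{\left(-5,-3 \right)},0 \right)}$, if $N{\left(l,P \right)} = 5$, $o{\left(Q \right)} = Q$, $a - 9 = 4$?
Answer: $- \frac{39}{8} \approx -4.875$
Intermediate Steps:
$a = 13$ ($a = 9 + 4 = 13$)
$V{\left(h \right)} = \frac{3}{8} - \frac{h}{8}$
$H{\left(s,I \right)} = - \frac{3}{8} + \frac{I}{8}$ ($H{\left(s,I \right)} = - (\frac{3}{8} - \frac{I}{8}) = - \frac{3}{8} + \frac{I}{8}$)
$o{\left(a \right)} H{\left(N{\left(-5,-3 \right)},0 \right)} = 13 \left(- \frac{3}{8} + \frac{1}{8} \cdot 0\right) = 13 \left(- \frac{3}{8} + 0\right) = 13 \left(- \frac{3}{8}\right) = - \frac{39}{8}$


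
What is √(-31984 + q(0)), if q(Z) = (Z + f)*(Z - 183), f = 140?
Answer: 2*I*√14401 ≈ 240.01*I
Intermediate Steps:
q(Z) = (-183 + Z)*(140 + Z) (q(Z) = (Z + 140)*(Z - 183) = (140 + Z)*(-183 + Z) = (-183 + Z)*(140 + Z))
√(-31984 + q(0)) = √(-31984 + (-25620 + 0² - 43*0)) = √(-31984 + (-25620 + 0 + 0)) = √(-31984 - 25620) = √(-57604) = 2*I*√14401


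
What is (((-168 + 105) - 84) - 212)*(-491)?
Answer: 176269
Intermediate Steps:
(((-168 + 105) - 84) - 212)*(-491) = ((-63 - 84) - 212)*(-491) = (-147 - 212)*(-491) = -359*(-491) = 176269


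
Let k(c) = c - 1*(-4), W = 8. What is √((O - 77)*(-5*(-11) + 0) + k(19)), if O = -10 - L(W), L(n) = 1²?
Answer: I*√4817 ≈ 69.405*I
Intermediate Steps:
k(c) = 4 + c (k(c) = c + 4 = 4 + c)
L(n) = 1
O = -11 (O = -10 - 1*1 = -10 - 1 = -11)
√((O - 77)*(-5*(-11) + 0) + k(19)) = √((-11 - 77)*(-5*(-11) + 0) + (4 + 19)) = √(-88*(-1*(-55) + 0) + 23) = √(-88*(55 + 0) + 23) = √(-88*55 + 23) = √(-4840 + 23) = √(-4817) = I*√4817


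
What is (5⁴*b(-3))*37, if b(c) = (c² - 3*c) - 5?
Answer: 300625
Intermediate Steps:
b(c) = -5 + c² - 3*c
(5⁴*b(-3))*37 = (5⁴*(-5 + (-3)² - 3*(-3)))*37 = (625*(-5 + 9 + 9))*37 = (625*13)*37 = 8125*37 = 300625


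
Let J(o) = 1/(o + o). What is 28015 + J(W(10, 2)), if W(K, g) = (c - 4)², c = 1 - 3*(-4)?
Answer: 4538431/162 ≈ 28015.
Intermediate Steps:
c = 13 (c = 1 + 12 = 13)
W(K, g) = 81 (W(K, g) = (13 - 4)² = 9² = 81)
J(o) = 1/(2*o)
28015 + J(W(10, 2)) = 28015 + (½)/81 = 28015 + (½)*(1/81) = 28015 + 1/162 = 4538431/162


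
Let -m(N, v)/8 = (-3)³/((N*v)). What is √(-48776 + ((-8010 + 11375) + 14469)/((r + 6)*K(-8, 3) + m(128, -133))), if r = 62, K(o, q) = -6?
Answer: 2*I*√9200804083611882/868251 ≈ 220.95*I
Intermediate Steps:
m(N, v) = 216/(N*v) (m(N, v) = -8*(-3)³/(N*v) = -(-216)*1/(N*v) = -(-216)/(N*v) = 216/(N*v))
√(-48776 + ((-8010 + 11375) + 14469)/((r + 6)*K(-8, 3) + m(128, -133))) = √(-48776 + ((-8010 + 11375) + 14469)/((62 + 6)*(-6) + 216/(128*(-133)))) = √(-48776 + (3365 + 14469)/(68*(-6) + 216*(1/128)*(-1/133))) = √(-48776 + 17834/(-408 - 27/2128)) = √(-48776 + 17834/(-868251/2128)) = √(-48776 + 17834*(-2128/868251)) = √(-48776 - 37950752/868251) = √(-42387761528/868251) = 2*I*√9200804083611882/868251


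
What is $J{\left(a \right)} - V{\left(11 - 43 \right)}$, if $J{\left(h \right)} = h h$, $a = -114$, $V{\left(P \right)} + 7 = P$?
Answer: $13035$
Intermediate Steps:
$V{\left(P \right)} = -7 + P$
$J{\left(h \right)} = h^{2}$
$J{\left(a \right)} - V{\left(11 - 43 \right)} = \left(-114\right)^{2} - \left(-7 + \left(11 - 43\right)\right) = 12996 - \left(-7 + \left(11 - 43\right)\right) = 12996 - \left(-7 - 32\right) = 12996 - -39 = 12996 + 39 = 13035$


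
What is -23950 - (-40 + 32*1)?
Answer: -23942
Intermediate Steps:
-23950 - (-40 + 32*1) = -23950 - (-40 + 32) = -23950 - 1*(-8) = -23950 + 8 = -23942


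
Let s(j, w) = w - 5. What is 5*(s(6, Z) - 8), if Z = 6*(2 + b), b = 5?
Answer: 145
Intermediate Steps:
Z = 42 (Z = 6*(2 + 5) = 6*7 = 42)
s(j, w) = -5 + w
5*(s(6, Z) - 8) = 5*((-5 + 42) - 8) = 5*(37 - 8) = 5*29 = 145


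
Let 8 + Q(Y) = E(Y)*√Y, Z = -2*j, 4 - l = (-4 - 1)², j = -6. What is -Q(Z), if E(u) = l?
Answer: 8 + 42*√3 ≈ 80.746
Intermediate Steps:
l = -21 (l = 4 - (-4 - 1)² = 4 - 1*(-5)² = 4 - 1*25 = 4 - 25 = -21)
E(u) = -21
Z = 12 (Z = -2*(-6) = 12)
Q(Y) = -8 - 21*√Y
-Q(Z) = -(-8 - 42*√3) = 8 + 42*√3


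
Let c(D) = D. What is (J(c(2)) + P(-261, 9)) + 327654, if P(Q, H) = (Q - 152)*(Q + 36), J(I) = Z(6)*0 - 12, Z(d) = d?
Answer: 420567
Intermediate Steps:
J(I) = -12 (J(I) = 6*0 - 12 = 0 - 12 = -12)
P(Q, H) = (-152 + Q)*(36 + Q)
(J(c(2)) + P(-261, 9)) + 327654 = (-12 + (-5472 + (-261)² - 116*(-261))) + 327654 = (-12 + (-5472 + 68121 + 30276)) + 327654 = (-12 + 92925) + 327654 = 92913 + 327654 = 420567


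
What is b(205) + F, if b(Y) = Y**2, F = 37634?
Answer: 79659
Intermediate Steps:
b(205) + F = 205**2 + 37634 = 42025 + 37634 = 79659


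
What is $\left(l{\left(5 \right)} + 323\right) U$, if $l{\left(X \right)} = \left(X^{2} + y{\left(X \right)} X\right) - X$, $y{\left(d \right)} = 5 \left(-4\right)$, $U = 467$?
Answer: $113481$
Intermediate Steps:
$y{\left(d \right)} = -20$
$l{\left(X \right)} = X^{2} - 21 X$ ($l{\left(X \right)} = \left(X^{2} - 20 X\right) - X = X^{2} - 21 X$)
$\left(l{\left(5 \right)} + 323\right) U = \left(5 \left(-21 + 5\right) + 323\right) 467 = \left(5 \left(-16\right) + 323\right) 467 = \left(-80 + 323\right) 467 = 243 \cdot 467 = 113481$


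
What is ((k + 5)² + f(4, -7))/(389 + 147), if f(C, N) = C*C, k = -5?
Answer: 2/67 ≈ 0.029851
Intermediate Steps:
f(C, N) = C²
((k + 5)² + f(4, -7))/(389 + 147) = ((-5 + 5)² + 4²)/(389 + 147) = (0² + 16)/536 = (0 + 16)*(1/536) = 16*(1/536) = 2/67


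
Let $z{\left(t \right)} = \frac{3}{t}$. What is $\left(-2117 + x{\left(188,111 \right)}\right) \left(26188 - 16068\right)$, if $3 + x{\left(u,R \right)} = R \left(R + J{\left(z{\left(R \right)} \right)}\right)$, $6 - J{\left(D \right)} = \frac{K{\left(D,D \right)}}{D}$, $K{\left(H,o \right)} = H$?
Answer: $108850720$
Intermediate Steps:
$J{\left(D \right)} = 5$ ($J{\left(D \right)} = 6 - \frac{D}{D} = 6 - 1 = 5$)
$x{\left(u,R \right)} = -3 + R \left(5 + R\right)$ ($x{\left(u,R \right)} = -3 + R \left(R + 5\right) = -3 + R \left(5 + R\right)$)
$\left(-2117 + x{\left(188,111 \right)}\right) \left(26188 - 16068\right) = \left(-2117 + \left(-3 + 111^{2} + 5 \cdot 111\right)\right) \left(26188 - 16068\right) = \left(-2117 + \left(-3 + 12321 + 555\right)\right) 10120 = \left(-2117 + 12873\right) 10120 = 10756 \cdot 10120 = 108850720$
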